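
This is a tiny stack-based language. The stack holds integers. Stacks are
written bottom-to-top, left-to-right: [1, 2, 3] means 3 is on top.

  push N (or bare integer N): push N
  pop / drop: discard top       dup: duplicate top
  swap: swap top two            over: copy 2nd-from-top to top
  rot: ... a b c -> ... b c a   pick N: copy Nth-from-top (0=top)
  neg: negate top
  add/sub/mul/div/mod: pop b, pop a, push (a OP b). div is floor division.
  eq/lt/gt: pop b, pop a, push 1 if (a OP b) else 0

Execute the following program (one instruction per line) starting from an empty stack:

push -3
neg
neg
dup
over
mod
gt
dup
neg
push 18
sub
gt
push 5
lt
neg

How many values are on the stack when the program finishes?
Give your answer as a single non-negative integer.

After 'push -3': stack = [-3] (depth 1)
After 'neg': stack = [3] (depth 1)
After 'neg': stack = [-3] (depth 1)
After 'dup': stack = [-3, -3] (depth 2)
After 'over': stack = [-3, -3, -3] (depth 3)
After 'mod': stack = [-3, 0] (depth 2)
After 'gt': stack = [0] (depth 1)
After 'dup': stack = [0, 0] (depth 2)
After 'neg': stack = [0, 0] (depth 2)
After 'push 18': stack = [0, 0, 18] (depth 3)
After 'sub': stack = [0, -18] (depth 2)
After 'gt': stack = [1] (depth 1)
After 'push 5': stack = [1, 5] (depth 2)
After 'lt': stack = [1] (depth 1)
After 'neg': stack = [-1] (depth 1)

Answer: 1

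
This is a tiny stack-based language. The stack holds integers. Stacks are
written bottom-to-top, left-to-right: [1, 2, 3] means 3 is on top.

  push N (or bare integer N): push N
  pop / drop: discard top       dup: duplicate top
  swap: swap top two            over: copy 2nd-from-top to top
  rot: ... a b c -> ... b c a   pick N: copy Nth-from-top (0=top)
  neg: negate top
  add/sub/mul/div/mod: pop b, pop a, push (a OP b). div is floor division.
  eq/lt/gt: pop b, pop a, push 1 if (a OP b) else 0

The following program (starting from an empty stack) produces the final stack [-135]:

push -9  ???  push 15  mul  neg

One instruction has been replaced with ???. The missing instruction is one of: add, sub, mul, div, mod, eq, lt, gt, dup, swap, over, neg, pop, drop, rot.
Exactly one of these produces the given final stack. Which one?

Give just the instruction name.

Stack before ???: [-9]
Stack after ???:  [9]
The instruction that transforms [-9] -> [9] is: neg

Answer: neg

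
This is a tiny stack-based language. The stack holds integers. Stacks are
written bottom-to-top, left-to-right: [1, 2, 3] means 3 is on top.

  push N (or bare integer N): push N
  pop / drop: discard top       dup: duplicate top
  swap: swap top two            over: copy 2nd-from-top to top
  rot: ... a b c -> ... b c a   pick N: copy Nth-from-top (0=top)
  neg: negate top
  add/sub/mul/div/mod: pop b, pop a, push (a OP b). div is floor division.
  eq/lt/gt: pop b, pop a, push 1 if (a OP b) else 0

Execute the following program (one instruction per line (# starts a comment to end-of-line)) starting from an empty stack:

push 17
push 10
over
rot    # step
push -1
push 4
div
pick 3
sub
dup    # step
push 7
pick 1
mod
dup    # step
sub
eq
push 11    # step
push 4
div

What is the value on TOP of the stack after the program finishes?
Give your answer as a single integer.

Answer: 2

Derivation:
After 'push 17': [17]
After 'push 10': [17, 10]
After 'over': [17, 10, 17]
After 'rot': [10, 17, 17]
After 'push -1': [10, 17, 17, -1]
After 'push 4': [10, 17, 17, -1, 4]
After 'div': [10, 17, 17, -1]
After 'pick 3': [10, 17, 17, -1, 10]
After 'sub': [10, 17, 17, -11]
After 'dup': [10, 17, 17, -11, -11]
After 'push 7': [10, 17, 17, -11, -11, 7]
After 'pick 1': [10, 17, 17, -11, -11, 7, -11]
After 'mod': [10, 17, 17, -11, -11, -4]
After 'dup': [10, 17, 17, -11, -11, -4, -4]
After 'sub': [10, 17, 17, -11, -11, 0]
After 'eq': [10, 17, 17, -11, 0]
After 'push 11': [10, 17, 17, -11, 0, 11]
After 'push 4': [10, 17, 17, -11, 0, 11, 4]
After 'div': [10, 17, 17, -11, 0, 2]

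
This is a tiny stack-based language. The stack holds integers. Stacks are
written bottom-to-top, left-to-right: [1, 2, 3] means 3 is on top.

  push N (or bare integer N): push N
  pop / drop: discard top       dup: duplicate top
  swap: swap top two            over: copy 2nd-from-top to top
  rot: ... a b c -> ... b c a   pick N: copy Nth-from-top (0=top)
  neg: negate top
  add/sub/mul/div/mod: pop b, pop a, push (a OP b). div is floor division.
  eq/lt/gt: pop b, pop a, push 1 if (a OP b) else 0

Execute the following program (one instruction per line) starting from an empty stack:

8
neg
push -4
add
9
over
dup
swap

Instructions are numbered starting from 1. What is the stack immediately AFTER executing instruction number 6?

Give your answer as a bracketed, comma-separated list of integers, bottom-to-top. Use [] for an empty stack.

Answer: [-12, 9, -12]

Derivation:
Step 1 ('8'): [8]
Step 2 ('neg'): [-8]
Step 3 ('push -4'): [-8, -4]
Step 4 ('add'): [-12]
Step 5 ('9'): [-12, 9]
Step 6 ('over'): [-12, 9, -12]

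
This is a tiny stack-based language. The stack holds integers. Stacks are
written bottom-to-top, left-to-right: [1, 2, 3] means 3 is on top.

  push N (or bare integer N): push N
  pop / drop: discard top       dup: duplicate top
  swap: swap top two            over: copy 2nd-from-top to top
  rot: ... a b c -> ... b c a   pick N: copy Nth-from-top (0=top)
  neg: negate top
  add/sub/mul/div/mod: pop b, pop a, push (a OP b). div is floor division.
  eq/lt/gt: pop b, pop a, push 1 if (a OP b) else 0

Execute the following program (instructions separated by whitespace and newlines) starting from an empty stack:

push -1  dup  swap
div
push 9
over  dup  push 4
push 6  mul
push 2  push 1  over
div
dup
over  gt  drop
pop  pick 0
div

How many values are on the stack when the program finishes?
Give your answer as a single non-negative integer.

After 'push -1': stack = [-1] (depth 1)
After 'dup': stack = [-1, -1] (depth 2)
After 'swap': stack = [-1, -1] (depth 2)
After 'div': stack = [1] (depth 1)
After 'push 9': stack = [1, 9] (depth 2)
After 'over': stack = [1, 9, 1] (depth 3)
After 'dup': stack = [1, 9, 1, 1] (depth 4)
After 'push 4': stack = [1, 9, 1, 1, 4] (depth 5)
After 'push 6': stack = [1, 9, 1, 1, 4, 6] (depth 6)
After 'mul': stack = [1, 9, 1, 1, 24] (depth 5)
  ...
After 'push 1': stack = [1, 9, 1, 1, 24, 2, 1] (depth 7)
After 'over': stack = [1, 9, 1, 1, 24, 2, 1, 2] (depth 8)
After 'div': stack = [1, 9, 1, 1, 24, 2, 0] (depth 7)
After 'dup': stack = [1, 9, 1, 1, 24, 2, 0, 0] (depth 8)
After 'over': stack = [1, 9, 1, 1, 24, 2, 0, 0, 0] (depth 9)
After 'gt': stack = [1, 9, 1, 1, 24, 2, 0, 0] (depth 8)
After 'drop': stack = [1, 9, 1, 1, 24, 2, 0] (depth 7)
After 'pop': stack = [1, 9, 1, 1, 24, 2] (depth 6)
After 'pick 0': stack = [1, 9, 1, 1, 24, 2, 2] (depth 7)
After 'div': stack = [1, 9, 1, 1, 24, 1] (depth 6)

Answer: 6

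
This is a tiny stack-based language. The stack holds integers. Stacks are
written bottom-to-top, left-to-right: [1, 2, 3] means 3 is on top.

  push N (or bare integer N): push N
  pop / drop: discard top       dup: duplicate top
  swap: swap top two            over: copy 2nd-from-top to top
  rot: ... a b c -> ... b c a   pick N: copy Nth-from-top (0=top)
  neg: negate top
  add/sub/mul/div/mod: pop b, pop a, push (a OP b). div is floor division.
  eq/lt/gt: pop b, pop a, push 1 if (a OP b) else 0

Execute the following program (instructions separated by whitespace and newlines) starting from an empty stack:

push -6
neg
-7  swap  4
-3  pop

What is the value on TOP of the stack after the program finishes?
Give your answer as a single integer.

After 'push -6': [-6]
After 'neg': [6]
After 'push -7': [6, -7]
After 'swap': [-7, 6]
After 'push 4': [-7, 6, 4]
After 'push -3': [-7, 6, 4, -3]
After 'pop': [-7, 6, 4]

Answer: 4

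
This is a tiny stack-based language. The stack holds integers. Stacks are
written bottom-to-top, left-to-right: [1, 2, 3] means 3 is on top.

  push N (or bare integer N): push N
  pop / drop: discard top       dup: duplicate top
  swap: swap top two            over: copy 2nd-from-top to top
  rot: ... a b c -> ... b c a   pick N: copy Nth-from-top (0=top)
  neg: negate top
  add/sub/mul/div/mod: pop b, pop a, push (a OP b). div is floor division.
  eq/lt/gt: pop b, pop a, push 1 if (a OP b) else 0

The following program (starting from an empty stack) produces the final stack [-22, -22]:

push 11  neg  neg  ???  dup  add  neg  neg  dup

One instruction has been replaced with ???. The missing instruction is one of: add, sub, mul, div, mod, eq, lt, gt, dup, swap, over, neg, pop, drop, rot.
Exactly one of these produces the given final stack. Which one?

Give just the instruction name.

Stack before ???: [11]
Stack after ???:  [-11]
The instruction that transforms [11] -> [-11] is: neg

Answer: neg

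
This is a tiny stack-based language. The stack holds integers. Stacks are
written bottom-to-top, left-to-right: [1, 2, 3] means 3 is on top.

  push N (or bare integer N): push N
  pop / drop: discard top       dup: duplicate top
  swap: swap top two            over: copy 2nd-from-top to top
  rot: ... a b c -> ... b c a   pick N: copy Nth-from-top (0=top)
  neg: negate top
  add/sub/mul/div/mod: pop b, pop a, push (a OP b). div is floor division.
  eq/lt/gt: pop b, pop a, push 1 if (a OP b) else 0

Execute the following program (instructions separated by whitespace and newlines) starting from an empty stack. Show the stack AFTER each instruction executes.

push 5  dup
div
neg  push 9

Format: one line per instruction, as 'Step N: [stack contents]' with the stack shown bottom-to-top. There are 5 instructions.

Step 1: [5]
Step 2: [5, 5]
Step 3: [1]
Step 4: [-1]
Step 5: [-1, 9]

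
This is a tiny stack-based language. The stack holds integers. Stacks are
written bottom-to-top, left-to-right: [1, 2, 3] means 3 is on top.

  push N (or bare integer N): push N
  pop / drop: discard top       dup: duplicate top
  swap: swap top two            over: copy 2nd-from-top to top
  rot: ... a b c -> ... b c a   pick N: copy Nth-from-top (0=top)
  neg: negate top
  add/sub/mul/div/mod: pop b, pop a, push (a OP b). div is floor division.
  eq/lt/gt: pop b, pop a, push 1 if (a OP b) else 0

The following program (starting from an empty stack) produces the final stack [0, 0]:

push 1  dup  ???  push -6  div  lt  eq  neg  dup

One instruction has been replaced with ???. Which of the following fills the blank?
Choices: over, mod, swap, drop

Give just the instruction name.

Answer: over

Derivation:
Stack before ???: [1, 1]
Stack after ???:  [1, 1, 1]
Checking each choice:
  over: MATCH
  mod: stack underflow (need 2, have 1)
  swap: stack underflow (need 2, have 1)
  drop: stack underflow (need 2, have 1)


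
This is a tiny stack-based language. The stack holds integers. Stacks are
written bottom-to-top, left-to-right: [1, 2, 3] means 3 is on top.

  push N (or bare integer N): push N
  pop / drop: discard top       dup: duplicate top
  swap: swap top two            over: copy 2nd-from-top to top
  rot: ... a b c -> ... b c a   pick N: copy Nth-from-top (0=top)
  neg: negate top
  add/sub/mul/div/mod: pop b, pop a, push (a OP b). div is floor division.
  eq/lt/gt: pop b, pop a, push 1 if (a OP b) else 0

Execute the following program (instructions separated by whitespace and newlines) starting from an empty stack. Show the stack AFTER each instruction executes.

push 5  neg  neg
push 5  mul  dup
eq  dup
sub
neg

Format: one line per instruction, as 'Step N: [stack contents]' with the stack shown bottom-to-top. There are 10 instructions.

Step 1: [5]
Step 2: [-5]
Step 3: [5]
Step 4: [5, 5]
Step 5: [25]
Step 6: [25, 25]
Step 7: [1]
Step 8: [1, 1]
Step 9: [0]
Step 10: [0]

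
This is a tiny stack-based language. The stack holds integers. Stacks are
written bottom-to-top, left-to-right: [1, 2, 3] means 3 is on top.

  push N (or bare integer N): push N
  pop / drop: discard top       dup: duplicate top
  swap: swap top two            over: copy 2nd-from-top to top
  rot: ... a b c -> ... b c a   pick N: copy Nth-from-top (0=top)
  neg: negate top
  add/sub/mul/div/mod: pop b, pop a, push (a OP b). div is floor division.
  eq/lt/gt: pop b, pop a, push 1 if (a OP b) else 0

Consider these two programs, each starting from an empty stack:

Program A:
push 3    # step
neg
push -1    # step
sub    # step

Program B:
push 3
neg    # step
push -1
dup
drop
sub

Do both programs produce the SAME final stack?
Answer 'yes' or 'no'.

Answer: yes

Derivation:
Program A trace:
  After 'push 3': [3]
  After 'neg': [-3]
  After 'push -1': [-3, -1]
  After 'sub': [-2]
Program A final stack: [-2]

Program B trace:
  After 'push 3': [3]
  After 'neg': [-3]
  After 'push -1': [-3, -1]
  After 'dup': [-3, -1, -1]
  After 'drop': [-3, -1]
  After 'sub': [-2]
Program B final stack: [-2]
Same: yes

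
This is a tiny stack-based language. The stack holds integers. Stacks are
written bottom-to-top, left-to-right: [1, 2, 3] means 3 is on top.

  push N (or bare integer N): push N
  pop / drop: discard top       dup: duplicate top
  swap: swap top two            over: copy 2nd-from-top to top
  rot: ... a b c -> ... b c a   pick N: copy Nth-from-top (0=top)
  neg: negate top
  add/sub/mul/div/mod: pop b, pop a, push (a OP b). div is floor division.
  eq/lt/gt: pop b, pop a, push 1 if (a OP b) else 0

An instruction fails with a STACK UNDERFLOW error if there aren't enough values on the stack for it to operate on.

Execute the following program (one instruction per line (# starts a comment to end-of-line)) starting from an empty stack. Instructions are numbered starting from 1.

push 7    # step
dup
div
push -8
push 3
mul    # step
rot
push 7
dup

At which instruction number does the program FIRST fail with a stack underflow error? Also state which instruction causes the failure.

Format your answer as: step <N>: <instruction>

Answer: step 7: rot

Derivation:
Step 1 ('push 7'): stack = [7], depth = 1
Step 2 ('dup'): stack = [7, 7], depth = 2
Step 3 ('div'): stack = [1], depth = 1
Step 4 ('push -8'): stack = [1, -8], depth = 2
Step 5 ('push 3'): stack = [1, -8, 3], depth = 3
Step 6 ('mul'): stack = [1, -24], depth = 2
Step 7 ('rot'): needs 3 value(s) but depth is 2 — STACK UNDERFLOW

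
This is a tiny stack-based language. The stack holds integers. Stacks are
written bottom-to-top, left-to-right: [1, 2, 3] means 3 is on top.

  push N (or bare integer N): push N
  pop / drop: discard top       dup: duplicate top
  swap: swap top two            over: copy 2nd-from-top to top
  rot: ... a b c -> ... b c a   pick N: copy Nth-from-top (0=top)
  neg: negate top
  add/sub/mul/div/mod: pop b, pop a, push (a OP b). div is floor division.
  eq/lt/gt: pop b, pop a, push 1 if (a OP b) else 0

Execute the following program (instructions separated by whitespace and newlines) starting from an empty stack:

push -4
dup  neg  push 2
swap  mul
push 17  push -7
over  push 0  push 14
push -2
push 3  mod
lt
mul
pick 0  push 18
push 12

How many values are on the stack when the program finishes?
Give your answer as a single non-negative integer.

Answer: 9

Derivation:
After 'push -4': stack = [-4] (depth 1)
After 'dup': stack = [-4, -4] (depth 2)
After 'neg': stack = [-4, 4] (depth 2)
After 'push 2': stack = [-4, 4, 2] (depth 3)
After 'swap': stack = [-4, 2, 4] (depth 3)
After 'mul': stack = [-4, 8] (depth 2)
After 'push 17': stack = [-4, 8, 17] (depth 3)
After 'push -7': stack = [-4, 8, 17, -7] (depth 4)
After 'over': stack = [-4, 8, 17, -7, 17] (depth 5)
After 'push 0': stack = [-4, 8, 17, -7, 17, 0] (depth 6)
After 'push 14': stack = [-4, 8, 17, -7, 17, 0, 14] (depth 7)
After 'push -2': stack = [-4, 8, 17, -7, 17, 0, 14, -2] (depth 8)
After 'push 3': stack = [-4, 8, 17, -7, 17, 0, 14, -2, 3] (depth 9)
After 'mod': stack = [-4, 8, 17, -7, 17, 0, 14, 1] (depth 8)
After 'lt': stack = [-4, 8, 17, -7, 17, 0, 0] (depth 7)
After 'mul': stack = [-4, 8, 17, -7, 17, 0] (depth 6)
After 'pick 0': stack = [-4, 8, 17, -7, 17, 0, 0] (depth 7)
After 'push 18': stack = [-4, 8, 17, -7, 17, 0, 0, 18] (depth 8)
After 'push 12': stack = [-4, 8, 17, -7, 17, 0, 0, 18, 12] (depth 9)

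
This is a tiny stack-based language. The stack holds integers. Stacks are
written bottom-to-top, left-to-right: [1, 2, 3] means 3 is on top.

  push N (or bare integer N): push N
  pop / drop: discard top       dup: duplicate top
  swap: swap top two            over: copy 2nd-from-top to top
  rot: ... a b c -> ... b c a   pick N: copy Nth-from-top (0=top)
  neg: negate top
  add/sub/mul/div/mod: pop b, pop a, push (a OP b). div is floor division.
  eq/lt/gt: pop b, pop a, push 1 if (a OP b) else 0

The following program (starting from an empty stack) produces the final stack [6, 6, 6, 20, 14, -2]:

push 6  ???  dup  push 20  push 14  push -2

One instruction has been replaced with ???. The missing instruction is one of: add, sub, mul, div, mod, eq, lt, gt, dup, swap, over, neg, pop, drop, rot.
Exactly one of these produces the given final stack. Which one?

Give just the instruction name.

Stack before ???: [6]
Stack after ???:  [6, 6]
The instruction that transforms [6] -> [6, 6] is: dup

Answer: dup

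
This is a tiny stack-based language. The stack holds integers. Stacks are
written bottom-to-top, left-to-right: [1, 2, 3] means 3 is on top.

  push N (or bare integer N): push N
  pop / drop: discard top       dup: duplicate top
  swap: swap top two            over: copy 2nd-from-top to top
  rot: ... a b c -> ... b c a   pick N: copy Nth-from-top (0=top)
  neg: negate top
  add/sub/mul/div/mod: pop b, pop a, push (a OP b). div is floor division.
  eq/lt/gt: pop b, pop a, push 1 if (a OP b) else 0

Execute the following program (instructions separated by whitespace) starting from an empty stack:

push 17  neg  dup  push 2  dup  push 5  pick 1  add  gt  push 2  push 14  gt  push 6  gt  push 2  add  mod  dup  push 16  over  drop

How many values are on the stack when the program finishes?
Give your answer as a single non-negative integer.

After 'push 17': stack = [17] (depth 1)
After 'neg': stack = [-17] (depth 1)
After 'dup': stack = [-17, -17] (depth 2)
After 'push 2': stack = [-17, -17, 2] (depth 3)
After 'dup': stack = [-17, -17, 2, 2] (depth 4)
After 'push 5': stack = [-17, -17, 2, 2, 5] (depth 5)
After 'pick 1': stack = [-17, -17, 2, 2, 5, 2] (depth 6)
After 'add': stack = [-17, -17, 2, 2, 7] (depth 5)
After 'gt': stack = [-17, -17, 2, 0] (depth 4)
After 'push 2': stack = [-17, -17, 2, 0, 2] (depth 5)
  ...
After 'gt': stack = [-17, -17, 2, 0, 0] (depth 5)
After 'push 6': stack = [-17, -17, 2, 0, 0, 6] (depth 6)
After 'gt': stack = [-17, -17, 2, 0, 0] (depth 5)
After 'push 2': stack = [-17, -17, 2, 0, 0, 2] (depth 6)
After 'add': stack = [-17, -17, 2, 0, 2] (depth 5)
After 'mod': stack = [-17, -17, 2, 0] (depth 4)
After 'dup': stack = [-17, -17, 2, 0, 0] (depth 5)
After 'push 16': stack = [-17, -17, 2, 0, 0, 16] (depth 6)
After 'over': stack = [-17, -17, 2, 0, 0, 16, 0] (depth 7)
After 'drop': stack = [-17, -17, 2, 0, 0, 16] (depth 6)

Answer: 6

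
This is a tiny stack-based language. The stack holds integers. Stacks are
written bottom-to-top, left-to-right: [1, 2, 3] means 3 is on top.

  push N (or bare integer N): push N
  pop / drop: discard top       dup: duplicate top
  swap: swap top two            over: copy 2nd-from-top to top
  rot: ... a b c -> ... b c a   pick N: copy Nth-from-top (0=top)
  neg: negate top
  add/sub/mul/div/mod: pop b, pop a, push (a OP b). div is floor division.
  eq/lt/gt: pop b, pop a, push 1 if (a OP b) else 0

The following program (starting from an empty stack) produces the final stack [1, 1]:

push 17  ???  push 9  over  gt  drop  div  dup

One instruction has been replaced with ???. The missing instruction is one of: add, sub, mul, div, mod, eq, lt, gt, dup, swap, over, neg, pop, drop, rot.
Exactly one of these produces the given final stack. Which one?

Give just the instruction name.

Answer: dup

Derivation:
Stack before ???: [17]
Stack after ???:  [17, 17]
The instruction that transforms [17] -> [17, 17] is: dup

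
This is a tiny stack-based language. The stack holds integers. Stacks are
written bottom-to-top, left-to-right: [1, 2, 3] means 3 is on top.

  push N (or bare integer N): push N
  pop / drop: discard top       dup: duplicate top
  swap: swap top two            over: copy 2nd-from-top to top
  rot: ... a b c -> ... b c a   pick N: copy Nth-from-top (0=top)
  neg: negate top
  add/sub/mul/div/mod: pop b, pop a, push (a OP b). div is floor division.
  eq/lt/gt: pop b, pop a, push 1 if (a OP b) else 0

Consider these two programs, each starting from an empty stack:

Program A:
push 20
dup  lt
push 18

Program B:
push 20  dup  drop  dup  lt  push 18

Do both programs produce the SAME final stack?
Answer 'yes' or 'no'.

Answer: yes

Derivation:
Program A trace:
  After 'push 20': [20]
  After 'dup': [20, 20]
  After 'lt': [0]
  After 'push 18': [0, 18]
Program A final stack: [0, 18]

Program B trace:
  After 'push 20': [20]
  After 'dup': [20, 20]
  After 'drop': [20]
  After 'dup': [20, 20]
  After 'lt': [0]
  After 'push 18': [0, 18]
Program B final stack: [0, 18]
Same: yes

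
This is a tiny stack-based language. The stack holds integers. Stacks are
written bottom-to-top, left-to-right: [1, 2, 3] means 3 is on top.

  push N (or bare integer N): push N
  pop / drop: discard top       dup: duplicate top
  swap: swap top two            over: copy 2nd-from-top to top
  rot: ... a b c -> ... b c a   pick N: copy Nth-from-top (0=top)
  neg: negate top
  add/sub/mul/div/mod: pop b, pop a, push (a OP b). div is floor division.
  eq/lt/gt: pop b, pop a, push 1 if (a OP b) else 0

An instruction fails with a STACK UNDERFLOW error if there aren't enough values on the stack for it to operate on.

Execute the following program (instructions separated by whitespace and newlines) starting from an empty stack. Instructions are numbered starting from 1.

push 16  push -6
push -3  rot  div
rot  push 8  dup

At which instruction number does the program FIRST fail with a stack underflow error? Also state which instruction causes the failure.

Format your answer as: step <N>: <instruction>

Answer: step 6: rot

Derivation:
Step 1 ('push 16'): stack = [16], depth = 1
Step 2 ('push -6'): stack = [16, -6], depth = 2
Step 3 ('push -3'): stack = [16, -6, -3], depth = 3
Step 4 ('rot'): stack = [-6, -3, 16], depth = 3
Step 5 ('div'): stack = [-6, -1], depth = 2
Step 6 ('rot'): needs 3 value(s) but depth is 2 — STACK UNDERFLOW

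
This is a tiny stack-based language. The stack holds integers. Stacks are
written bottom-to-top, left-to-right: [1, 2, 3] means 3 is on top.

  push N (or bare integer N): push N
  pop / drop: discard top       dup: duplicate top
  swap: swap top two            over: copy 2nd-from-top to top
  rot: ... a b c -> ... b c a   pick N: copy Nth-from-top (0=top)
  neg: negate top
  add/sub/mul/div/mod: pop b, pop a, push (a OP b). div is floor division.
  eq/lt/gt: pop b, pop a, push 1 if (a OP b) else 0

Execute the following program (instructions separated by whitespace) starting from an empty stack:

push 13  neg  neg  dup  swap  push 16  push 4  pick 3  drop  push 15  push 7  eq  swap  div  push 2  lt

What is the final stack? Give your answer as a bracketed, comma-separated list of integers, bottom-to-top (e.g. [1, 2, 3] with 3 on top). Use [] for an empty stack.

After 'push 13': [13]
After 'neg': [-13]
After 'neg': [13]
After 'dup': [13, 13]
After 'swap': [13, 13]
After 'push 16': [13, 13, 16]
After 'push 4': [13, 13, 16, 4]
After 'pick 3': [13, 13, 16, 4, 13]
After 'drop': [13, 13, 16, 4]
After 'push 15': [13, 13, 16, 4, 15]
After 'push 7': [13, 13, 16, 4, 15, 7]
After 'eq': [13, 13, 16, 4, 0]
After 'swap': [13, 13, 16, 0, 4]
After 'div': [13, 13, 16, 0]
After 'push 2': [13, 13, 16, 0, 2]
After 'lt': [13, 13, 16, 1]

Answer: [13, 13, 16, 1]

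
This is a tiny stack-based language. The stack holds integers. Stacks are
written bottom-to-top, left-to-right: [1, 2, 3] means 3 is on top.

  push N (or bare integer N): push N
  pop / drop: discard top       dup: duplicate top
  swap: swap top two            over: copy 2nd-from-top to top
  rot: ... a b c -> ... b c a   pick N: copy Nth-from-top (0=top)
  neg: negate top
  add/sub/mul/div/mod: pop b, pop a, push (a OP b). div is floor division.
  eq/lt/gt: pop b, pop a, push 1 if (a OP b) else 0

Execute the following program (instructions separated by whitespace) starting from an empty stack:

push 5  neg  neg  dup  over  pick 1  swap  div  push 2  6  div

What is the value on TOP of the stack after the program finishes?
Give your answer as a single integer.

Answer: 0

Derivation:
After 'push 5': [5]
After 'neg': [-5]
After 'neg': [5]
After 'dup': [5, 5]
After 'over': [5, 5, 5]
After 'pick 1': [5, 5, 5, 5]
After 'swap': [5, 5, 5, 5]
After 'div': [5, 5, 1]
After 'push 2': [5, 5, 1, 2]
After 'push 6': [5, 5, 1, 2, 6]
After 'div': [5, 5, 1, 0]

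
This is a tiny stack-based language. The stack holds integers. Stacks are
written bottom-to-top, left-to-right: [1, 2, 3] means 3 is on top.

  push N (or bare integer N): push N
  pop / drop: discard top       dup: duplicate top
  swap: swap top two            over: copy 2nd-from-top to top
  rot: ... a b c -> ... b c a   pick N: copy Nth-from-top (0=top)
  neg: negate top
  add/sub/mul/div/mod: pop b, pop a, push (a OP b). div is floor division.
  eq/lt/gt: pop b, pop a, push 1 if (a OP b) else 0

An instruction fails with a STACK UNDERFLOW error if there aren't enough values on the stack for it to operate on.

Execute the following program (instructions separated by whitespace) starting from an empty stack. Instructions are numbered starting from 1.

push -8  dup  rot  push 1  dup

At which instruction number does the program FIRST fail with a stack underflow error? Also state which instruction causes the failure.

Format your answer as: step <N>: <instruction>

Step 1 ('push -8'): stack = [-8], depth = 1
Step 2 ('dup'): stack = [-8, -8], depth = 2
Step 3 ('rot'): needs 3 value(s) but depth is 2 — STACK UNDERFLOW

Answer: step 3: rot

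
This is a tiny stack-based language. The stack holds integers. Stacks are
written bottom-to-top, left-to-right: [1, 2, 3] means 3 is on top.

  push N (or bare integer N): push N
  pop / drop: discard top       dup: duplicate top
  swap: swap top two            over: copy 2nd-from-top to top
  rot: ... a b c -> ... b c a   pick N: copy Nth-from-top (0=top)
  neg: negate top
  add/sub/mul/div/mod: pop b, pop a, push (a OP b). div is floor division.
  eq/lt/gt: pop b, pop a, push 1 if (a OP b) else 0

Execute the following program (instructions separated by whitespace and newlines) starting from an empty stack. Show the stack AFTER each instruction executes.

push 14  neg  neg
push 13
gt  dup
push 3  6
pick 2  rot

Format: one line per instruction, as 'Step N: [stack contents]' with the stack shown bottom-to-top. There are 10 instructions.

Step 1: [14]
Step 2: [-14]
Step 3: [14]
Step 4: [14, 13]
Step 5: [1]
Step 6: [1, 1]
Step 7: [1, 1, 3]
Step 8: [1, 1, 3, 6]
Step 9: [1, 1, 3, 6, 1]
Step 10: [1, 1, 6, 1, 3]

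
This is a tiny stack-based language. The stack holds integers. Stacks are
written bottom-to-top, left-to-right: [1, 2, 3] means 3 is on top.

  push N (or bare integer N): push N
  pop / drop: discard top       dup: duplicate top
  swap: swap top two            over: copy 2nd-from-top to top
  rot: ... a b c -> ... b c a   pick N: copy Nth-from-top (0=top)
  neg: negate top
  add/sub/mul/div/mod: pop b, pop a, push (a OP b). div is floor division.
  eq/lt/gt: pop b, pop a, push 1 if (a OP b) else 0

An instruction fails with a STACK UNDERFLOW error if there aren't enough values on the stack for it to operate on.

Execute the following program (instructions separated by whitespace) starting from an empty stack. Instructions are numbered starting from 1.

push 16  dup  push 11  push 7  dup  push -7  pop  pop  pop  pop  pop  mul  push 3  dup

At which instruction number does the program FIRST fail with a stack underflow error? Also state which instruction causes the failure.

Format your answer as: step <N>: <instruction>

Answer: step 12: mul

Derivation:
Step 1 ('push 16'): stack = [16], depth = 1
Step 2 ('dup'): stack = [16, 16], depth = 2
Step 3 ('push 11'): stack = [16, 16, 11], depth = 3
Step 4 ('push 7'): stack = [16, 16, 11, 7], depth = 4
Step 5 ('dup'): stack = [16, 16, 11, 7, 7], depth = 5
Step 6 ('push -7'): stack = [16, 16, 11, 7, 7, -7], depth = 6
Step 7 ('pop'): stack = [16, 16, 11, 7, 7], depth = 5
Step 8 ('pop'): stack = [16, 16, 11, 7], depth = 4
Step 9 ('pop'): stack = [16, 16, 11], depth = 3
Step 10 ('pop'): stack = [16, 16], depth = 2
Step 11 ('pop'): stack = [16], depth = 1
Step 12 ('mul'): needs 2 value(s) but depth is 1 — STACK UNDERFLOW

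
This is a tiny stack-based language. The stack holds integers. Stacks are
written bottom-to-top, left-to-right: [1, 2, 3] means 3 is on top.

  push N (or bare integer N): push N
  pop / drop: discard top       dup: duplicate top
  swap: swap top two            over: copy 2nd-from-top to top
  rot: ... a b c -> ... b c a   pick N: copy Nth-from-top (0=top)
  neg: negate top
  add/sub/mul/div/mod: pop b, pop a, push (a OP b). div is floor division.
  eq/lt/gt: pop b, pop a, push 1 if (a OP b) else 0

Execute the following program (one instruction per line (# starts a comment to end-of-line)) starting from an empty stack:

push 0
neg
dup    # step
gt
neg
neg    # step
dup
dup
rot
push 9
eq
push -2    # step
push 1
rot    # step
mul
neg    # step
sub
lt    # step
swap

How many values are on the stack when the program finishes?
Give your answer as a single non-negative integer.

After 'push 0': stack = [0] (depth 1)
After 'neg': stack = [0] (depth 1)
After 'dup': stack = [0, 0] (depth 2)
After 'gt': stack = [0] (depth 1)
After 'neg': stack = [0] (depth 1)
After 'neg': stack = [0] (depth 1)
After 'dup': stack = [0, 0] (depth 2)
After 'dup': stack = [0, 0, 0] (depth 3)
After 'rot': stack = [0, 0, 0] (depth 3)
After 'push 9': stack = [0, 0, 0, 9] (depth 4)
After 'eq': stack = [0, 0, 0] (depth 3)
After 'push -2': stack = [0, 0, 0, -2] (depth 4)
After 'push 1': stack = [0, 0, 0, -2, 1] (depth 5)
After 'rot': stack = [0, 0, -2, 1, 0] (depth 5)
After 'mul': stack = [0, 0, -2, 0] (depth 4)
After 'neg': stack = [0, 0, -2, 0] (depth 4)
After 'sub': stack = [0, 0, -2] (depth 3)
After 'lt': stack = [0, 0] (depth 2)
After 'swap': stack = [0, 0] (depth 2)

Answer: 2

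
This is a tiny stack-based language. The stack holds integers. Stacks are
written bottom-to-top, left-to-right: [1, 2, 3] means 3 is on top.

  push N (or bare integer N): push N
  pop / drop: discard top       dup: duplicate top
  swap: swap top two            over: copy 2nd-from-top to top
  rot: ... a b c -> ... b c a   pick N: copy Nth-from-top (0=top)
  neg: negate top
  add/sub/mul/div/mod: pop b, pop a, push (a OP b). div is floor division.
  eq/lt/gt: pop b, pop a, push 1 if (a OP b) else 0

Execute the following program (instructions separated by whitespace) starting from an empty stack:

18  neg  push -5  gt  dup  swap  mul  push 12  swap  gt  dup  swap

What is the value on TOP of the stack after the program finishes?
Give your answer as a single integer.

Answer: 1

Derivation:
After 'push 18': [18]
After 'neg': [-18]
After 'push -5': [-18, -5]
After 'gt': [0]
After 'dup': [0, 0]
After 'swap': [0, 0]
After 'mul': [0]
After 'push 12': [0, 12]
After 'swap': [12, 0]
After 'gt': [1]
After 'dup': [1, 1]
After 'swap': [1, 1]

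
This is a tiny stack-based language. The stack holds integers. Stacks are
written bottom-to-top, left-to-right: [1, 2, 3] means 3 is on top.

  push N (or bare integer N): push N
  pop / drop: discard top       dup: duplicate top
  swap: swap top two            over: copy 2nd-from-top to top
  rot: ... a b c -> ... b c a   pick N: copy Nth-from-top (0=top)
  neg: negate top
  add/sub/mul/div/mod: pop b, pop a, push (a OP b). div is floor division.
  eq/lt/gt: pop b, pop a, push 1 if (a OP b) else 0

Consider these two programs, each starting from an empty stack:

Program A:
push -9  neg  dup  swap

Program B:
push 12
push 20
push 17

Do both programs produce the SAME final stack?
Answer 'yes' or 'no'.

Program A trace:
  After 'push -9': [-9]
  After 'neg': [9]
  After 'dup': [9, 9]
  After 'swap': [9, 9]
Program A final stack: [9, 9]

Program B trace:
  After 'push 12': [12]
  After 'push 20': [12, 20]
  After 'push 17': [12, 20, 17]
Program B final stack: [12, 20, 17]
Same: no

Answer: no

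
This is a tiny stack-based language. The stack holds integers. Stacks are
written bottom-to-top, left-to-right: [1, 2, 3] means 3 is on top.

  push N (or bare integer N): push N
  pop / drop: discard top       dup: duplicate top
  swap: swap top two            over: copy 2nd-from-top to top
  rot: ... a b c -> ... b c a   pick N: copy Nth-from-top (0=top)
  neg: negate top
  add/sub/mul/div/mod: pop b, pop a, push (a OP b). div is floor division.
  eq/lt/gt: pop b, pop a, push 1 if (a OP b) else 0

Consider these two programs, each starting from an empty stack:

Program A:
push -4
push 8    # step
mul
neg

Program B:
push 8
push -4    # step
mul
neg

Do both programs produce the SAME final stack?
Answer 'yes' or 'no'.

Answer: yes

Derivation:
Program A trace:
  After 'push -4': [-4]
  After 'push 8': [-4, 8]
  After 'mul': [-32]
  After 'neg': [32]
Program A final stack: [32]

Program B trace:
  After 'push 8': [8]
  After 'push -4': [8, -4]
  After 'mul': [-32]
  After 'neg': [32]
Program B final stack: [32]
Same: yes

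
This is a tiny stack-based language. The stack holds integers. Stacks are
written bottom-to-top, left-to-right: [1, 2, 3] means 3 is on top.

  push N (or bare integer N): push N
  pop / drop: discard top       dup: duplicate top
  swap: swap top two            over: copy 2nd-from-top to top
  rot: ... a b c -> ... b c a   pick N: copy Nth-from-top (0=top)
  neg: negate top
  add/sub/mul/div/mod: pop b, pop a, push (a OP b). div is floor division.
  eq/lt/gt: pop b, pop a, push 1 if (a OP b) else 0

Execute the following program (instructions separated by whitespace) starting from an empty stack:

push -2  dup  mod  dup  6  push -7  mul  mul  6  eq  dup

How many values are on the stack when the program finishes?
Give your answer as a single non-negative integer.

Answer: 3

Derivation:
After 'push -2': stack = [-2] (depth 1)
After 'dup': stack = [-2, -2] (depth 2)
After 'mod': stack = [0] (depth 1)
After 'dup': stack = [0, 0] (depth 2)
After 'push 6': stack = [0, 0, 6] (depth 3)
After 'push -7': stack = [0, 0, 6, -7] (depth 4)
After 'mul': stack = [0, 0, -42] (depth 3)
After 'mul': stack = [0, 0] (depth 2)
After 'push 6': stack = [0, 0, 6] (depth 3)
After 'eq': stack = [0, 0] (depth 2)
After 'dup': stack = [0, 0, 0] (depth 3)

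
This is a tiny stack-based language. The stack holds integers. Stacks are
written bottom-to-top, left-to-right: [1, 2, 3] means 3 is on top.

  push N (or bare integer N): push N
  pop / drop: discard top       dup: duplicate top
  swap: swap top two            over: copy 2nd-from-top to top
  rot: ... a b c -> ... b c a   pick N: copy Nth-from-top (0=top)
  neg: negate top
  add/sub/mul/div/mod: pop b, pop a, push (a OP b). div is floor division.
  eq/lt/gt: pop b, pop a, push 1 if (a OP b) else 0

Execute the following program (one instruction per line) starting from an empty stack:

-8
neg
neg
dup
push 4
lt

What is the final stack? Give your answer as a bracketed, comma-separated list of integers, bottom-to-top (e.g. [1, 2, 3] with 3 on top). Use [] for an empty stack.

After 'push -8': [-8]
After 'neg': [8]
After 'neg': [-8]
After 'dup': [-8, -8]
After 'push 4': [-8, -8, 4]
After 'lt': [-8, 1]

Answer: [-8, 1]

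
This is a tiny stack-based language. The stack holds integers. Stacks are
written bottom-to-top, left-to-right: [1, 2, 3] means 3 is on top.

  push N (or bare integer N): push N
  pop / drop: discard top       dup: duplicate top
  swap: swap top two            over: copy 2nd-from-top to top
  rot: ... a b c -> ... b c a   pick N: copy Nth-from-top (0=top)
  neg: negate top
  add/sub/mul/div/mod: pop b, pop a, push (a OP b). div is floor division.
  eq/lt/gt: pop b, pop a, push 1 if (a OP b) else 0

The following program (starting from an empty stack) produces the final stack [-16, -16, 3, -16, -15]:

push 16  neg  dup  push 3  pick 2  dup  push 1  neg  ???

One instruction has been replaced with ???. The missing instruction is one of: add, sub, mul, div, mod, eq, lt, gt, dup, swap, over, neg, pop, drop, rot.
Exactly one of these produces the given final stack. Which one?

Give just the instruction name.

Answer: sub

Derivation:
Stack before ???: [-16, -16, 3, -16, -16, -1]
Stack after ???:  [-16, -16, 3, -16, -15]
The instruction that transforms [-16, -16, 3, -16, -16, -1] -> [-16, -16, 3, -16, -15] is: sub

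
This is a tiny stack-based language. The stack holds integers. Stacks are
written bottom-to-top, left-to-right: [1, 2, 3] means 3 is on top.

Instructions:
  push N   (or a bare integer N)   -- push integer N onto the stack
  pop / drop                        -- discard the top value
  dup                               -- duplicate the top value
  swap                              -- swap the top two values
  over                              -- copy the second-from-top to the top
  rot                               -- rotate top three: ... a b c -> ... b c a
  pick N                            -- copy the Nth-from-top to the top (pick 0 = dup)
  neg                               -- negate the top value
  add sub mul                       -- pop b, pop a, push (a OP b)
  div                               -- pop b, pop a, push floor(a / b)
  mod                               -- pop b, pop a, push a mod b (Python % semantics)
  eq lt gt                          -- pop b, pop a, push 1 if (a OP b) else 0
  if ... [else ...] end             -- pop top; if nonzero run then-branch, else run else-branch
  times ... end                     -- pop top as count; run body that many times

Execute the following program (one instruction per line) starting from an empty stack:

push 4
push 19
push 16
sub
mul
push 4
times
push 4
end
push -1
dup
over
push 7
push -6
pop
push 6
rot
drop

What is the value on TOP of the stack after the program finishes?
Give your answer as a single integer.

Answer: 6

Derivation:
After 'push 4': [4]
After 'push 19': [4, 19]
After 'push 16': [4, 19, 16]
After 'sub': [4, 3]
After 'mul': [12]
After 'push 4': [12, 4]
After 'times': [12]
After 'push 4': [12, 4]
After 'push 4': [12, 4, 4]
After 'push 4': [12, 4, 4, 4]
After 'push 4': [12, 4, 4, 4, 4]
After 'push -1': [12, 4, 4, 4, 4, -1]
After 'dup': [12, 4, 4, 4, 4, -1, -1]
After 'over': [12, 4, 4, 4, 4, -1, -1, -1]
After 'push 7': [12, 4, 4, 4, 4, -1, -1, -1, 7]
After 'push -6': [12, 4, 4, 4, 4, -1, -1, -1, 7, -6]
After 'pop': [12, 4, 4, 4, 4, -1, -1, -1, 7]
After 'push 6': [12, 4, 4, 4, 4, -1, -1, -1, 7, 6]
After 'rot': [12, 4, 4, 4, 4, -1, -1, 7, 6, -1]
After 'drop': [12, 4, 4, 4, 4, -1, -1, 7, 6]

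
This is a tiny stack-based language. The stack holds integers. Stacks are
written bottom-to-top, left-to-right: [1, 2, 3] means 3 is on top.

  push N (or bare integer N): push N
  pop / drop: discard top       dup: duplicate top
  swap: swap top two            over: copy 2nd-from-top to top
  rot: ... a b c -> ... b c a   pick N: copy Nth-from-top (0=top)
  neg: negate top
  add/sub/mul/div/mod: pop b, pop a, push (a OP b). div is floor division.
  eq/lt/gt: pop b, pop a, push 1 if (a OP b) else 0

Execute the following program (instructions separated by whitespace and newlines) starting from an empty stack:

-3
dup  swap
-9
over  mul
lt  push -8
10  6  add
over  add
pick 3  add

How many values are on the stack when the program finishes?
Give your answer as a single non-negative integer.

After 'push -3': stack = [-3] (depth 1)
After 'dup': stack = [-3, -3] (depth 2)
After 'swap': stack = [-3, -3] (depth 2)
After 'push -9': stack = [-3, -3, -9] (depth 3)
After 'over': stack = [-3, -3, -9, -3] (depth 4)
After 'mul': stack = [-3, -3, 27] (depth 3)
After 'lt': stack = [-3, 1] (depth 2)
After 'push -8': stack = [-3, 1, -8] (depth 3)
After 'push 10': stack = [-3, 1, -8, 10] (depth 4)
After 'push 6': stack = [-3, 1, -8, 10, 6] (depth 5)
After 'add': stack = [-3, 1, -8, 16] (depth 4)
After 'over': stack = [-3, 1, -8, 16, -8] (depth 5)
After 'add': stack = [-3, 1, -8, 8] (depth 4)
After 'pick 3': stack = [-3, 1, -8, 8, -3] (depth 5)
After 'add': stack = [-3, 1, -8, 5] (depth 4)

Answer: 4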